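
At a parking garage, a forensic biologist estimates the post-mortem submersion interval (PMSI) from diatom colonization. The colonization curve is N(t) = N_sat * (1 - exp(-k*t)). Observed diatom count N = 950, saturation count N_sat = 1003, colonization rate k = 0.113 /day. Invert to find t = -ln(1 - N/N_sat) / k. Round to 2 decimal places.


PMSI from diatom colonization curve:
N / N_sat = 950 / 1003 = 0.947159
1 - N/N_sat = 0.052841
ln(1 - N/N_sat) = -2.940468
t = -ln(1 - N/N_sat) / k = -(-2.940468) / 0.113 = 26.02 days

26.02


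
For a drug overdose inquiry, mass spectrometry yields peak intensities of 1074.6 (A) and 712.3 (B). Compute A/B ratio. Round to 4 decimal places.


Spectral peak ratio:
Peak A = 1074.6 counts
Peak B = 712.3 counts
Ratio = 1074.6 / 712.3 = 1.5086

1.5086


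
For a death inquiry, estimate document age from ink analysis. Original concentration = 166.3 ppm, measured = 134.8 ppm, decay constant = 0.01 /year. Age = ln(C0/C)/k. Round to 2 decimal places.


Document age estimation:
C0/C = 166.3 / 134.8 = 1.23368
ln(C0/C) = 0.210002
t = 0.210002 / 0.01 = 21.00 years

21.00


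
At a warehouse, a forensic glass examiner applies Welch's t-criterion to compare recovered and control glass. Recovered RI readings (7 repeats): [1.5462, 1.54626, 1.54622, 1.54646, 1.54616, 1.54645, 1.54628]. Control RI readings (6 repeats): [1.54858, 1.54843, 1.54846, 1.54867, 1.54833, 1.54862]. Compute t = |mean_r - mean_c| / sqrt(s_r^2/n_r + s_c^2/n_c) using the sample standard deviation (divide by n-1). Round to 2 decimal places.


Welch's t-criterion for glass RI comparison:
Recovered mean = sum / n_r = 10.82403 / 7 = 1.54629
Control mean = sum / n_c = 9.29109 / 6 = 1.548515
Recovered sample variance s_r^2 = 1.42333e-08
Control sample variance s_c^2 = 1.675e-08
Welch SE (unpooled) = sqrt(s_r^2/n_r + s_c^2/n_c) = sqrt(2.03333e-09 + 2.79167e-09) = sqrt(4.825e-09) = 6.94622e-05
|mean_r - mean_c| = 0.002225
t = 0.002225 / 6.94622e-05 = 32.03

32.03


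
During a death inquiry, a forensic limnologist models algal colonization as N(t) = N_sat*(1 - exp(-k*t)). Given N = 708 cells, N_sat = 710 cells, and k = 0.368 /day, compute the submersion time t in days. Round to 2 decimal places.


PMSI from diatom colonization curve:
N / N_sat = 708 / 710 = 0.997183
1 - N/N_sat = 0.002817
ln(1 - N/N_sat) = -5.872083
t = -ln(1 - N/N_sat) / k = -(-5.872083) / 0.368 = 15.96 days

15.96


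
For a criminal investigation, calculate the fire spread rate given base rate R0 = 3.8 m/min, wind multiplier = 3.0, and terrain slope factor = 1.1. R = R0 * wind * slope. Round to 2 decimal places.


Fire spread rate calculation:
R = R0 * wind_factor * slope_factor
= 3.8 * 3.0 * 1.1
= 11.4 * 1.1
= 12.54 m/min

12.54


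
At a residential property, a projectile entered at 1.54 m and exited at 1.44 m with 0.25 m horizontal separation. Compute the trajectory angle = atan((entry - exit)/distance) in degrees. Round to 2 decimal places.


Bullet trajectory angle:
Height difference = 1.54 - 1.44 = 0.1 m
angle = atan(0.1 / 0.25)
angle = atan(0.4)
angle = 21.80 degrees

21.80


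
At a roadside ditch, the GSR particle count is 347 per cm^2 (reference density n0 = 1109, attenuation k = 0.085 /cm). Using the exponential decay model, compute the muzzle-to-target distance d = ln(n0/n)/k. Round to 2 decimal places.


GSR distance calculation:
n0/n = 1109 / 347 = 3.195965
ln(n0/n) = 1.161889
d = 1.161889 / 0.085 = 13.67 cm

13.67


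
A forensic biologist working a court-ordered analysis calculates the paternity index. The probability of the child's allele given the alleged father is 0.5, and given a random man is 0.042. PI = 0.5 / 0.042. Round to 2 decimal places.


Paternity Index calculation:
PI = P(allele|father) / P(allele|random)
PI = 0.5 / 0.042
PI = 11.90

11.90


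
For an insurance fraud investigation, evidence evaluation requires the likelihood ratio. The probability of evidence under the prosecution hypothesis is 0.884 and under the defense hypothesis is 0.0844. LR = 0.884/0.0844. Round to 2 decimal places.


Likelihood ratio calculation:
LR = P(E|Hp) / P(E|Hd)
LR = 0.884 / 0.0844
LR = 10.47

10.47


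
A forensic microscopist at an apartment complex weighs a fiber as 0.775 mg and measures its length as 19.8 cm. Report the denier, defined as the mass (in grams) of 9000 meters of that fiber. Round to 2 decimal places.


Denier calculation:
Mass in grams = 0.775 mg / 1000 = 0.000775 g
Length in meters = 19.8 cm / 100 = 0.198 m
Linear density = mass / length = 0.000775 / 0.198 = 0.00391414 g/m
Denier = (g/m) * 9000 = 0.00391414 * 9000 = 35.23

35.23


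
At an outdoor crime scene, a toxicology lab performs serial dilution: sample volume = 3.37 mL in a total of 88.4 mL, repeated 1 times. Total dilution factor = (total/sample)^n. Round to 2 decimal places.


Dilution factor calculation:
Single dilution = V_total / V_sample = 88.4 / 3.37 ≈ 26.231454
Number of dilutions = 1
Total DF = (88.4 / 3.37)^1 (full precision, rounded at the end) = 26.23

26.23


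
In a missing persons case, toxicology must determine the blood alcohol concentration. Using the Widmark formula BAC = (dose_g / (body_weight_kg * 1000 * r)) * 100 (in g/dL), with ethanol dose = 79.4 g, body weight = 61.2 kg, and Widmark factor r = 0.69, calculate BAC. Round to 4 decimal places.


Applying the Widmark formula:
BAC = (dose_g / (body_wt * 1000 * r)) * 100
Denominator = 61.2 * 1000 * 0.69 = 42228
BAC = (79.4 / 42228) * 100
BAC = 0.1880 g/dL

0.1880


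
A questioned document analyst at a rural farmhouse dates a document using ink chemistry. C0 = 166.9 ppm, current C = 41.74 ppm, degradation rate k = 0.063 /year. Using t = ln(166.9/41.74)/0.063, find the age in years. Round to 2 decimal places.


Document age estimation:
C0/C = 166.9 / 41.74 = 3.998563
ln(C0/C) = 1.385935
t = 1.385935 / 0.063 = 22.00 years

22.00


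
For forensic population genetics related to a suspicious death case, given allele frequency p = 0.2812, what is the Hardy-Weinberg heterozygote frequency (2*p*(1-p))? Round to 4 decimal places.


Hardy-Weinberg heterozygote frequency:
q = 1 - p = 1 - 0.2812 = 0.7188
2pq = 2 * 0.2812 * 0.7188 = 0.4043

0.4043


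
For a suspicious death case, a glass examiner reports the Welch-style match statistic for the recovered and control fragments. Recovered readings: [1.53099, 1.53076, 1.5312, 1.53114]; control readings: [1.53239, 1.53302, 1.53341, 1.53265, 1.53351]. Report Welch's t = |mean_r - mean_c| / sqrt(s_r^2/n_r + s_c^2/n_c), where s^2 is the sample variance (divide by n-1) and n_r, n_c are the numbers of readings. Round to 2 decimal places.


Welch's t-criterion for glass RI comparison:
Recovered mean = sum / n_r = 6.12409 / 4 = 1.5310225
Control mean = sum / n_c = 7.66498 / 5 = 1.532996
Recovered sample variance s_r^2 = 3.8425e-08
Control sample variance s_c^2 = 2.3078e-07
Welch SE (unpooled) = sqrt(s_r^2/n_r + s_c^2/n_c) = sqrt(9.60625e-09 + 4.6156e-08) = sqrt(5.57623e-08) = 0.00023614
|mean_r - mean_c| = 0.0019735
t = 0.0019735 / 0.00023614 = 8.36

8.36


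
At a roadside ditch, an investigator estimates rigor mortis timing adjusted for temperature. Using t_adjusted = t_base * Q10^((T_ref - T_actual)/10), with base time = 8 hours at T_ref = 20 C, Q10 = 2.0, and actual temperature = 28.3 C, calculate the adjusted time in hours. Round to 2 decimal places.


Rigor mortis time adjustment:
Exponent = (T_ref - T_actual) / 10 = (20 - 28.3) / 10 = -0.83
Q10 factor = 2.0^-0.83 = 0.56253
t_adjusted = 8 * 0.56253 = 4.50 hours

4.50


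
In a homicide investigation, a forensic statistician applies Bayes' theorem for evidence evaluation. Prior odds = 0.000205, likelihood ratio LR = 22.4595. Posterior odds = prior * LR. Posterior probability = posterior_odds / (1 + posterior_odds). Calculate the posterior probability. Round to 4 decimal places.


Bayesian evidence evaluation:
Posterior odds = prior_odds * LR = 0.000205 * 22.4595 = 0.004604197
Posterior probability = posterior_odds / (1 + posterior_odds)
= 0.004604197 / (1 + 0.004604197)
= 0.004604197 / 1.004604197
= 0.0046

0.0046


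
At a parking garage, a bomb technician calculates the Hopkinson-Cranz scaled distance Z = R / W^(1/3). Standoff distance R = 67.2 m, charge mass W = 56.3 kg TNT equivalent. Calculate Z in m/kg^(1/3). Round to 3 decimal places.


Scaled distance calculation:
W^(1/3) = 56.3^(1/3) = 3.832682
Z = R / W^(1/3) = 67.2 / 3.832682
Z = 17.533 m/kg^(1/3)

17.533


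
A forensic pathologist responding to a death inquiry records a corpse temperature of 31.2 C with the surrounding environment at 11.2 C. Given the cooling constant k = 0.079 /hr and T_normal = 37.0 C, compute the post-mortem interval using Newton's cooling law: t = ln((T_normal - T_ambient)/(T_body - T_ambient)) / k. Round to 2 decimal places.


Using Newton's law of cooling:
t = ln((T_normal - T_ambient) / (T_body - T_ambient)) / k
T_normal - T_ambient = 25.8
T_body - T_ambient = 20.0
Ratio = 1.29
ln(ratio) = 0.254642
t = 0.254642 / 0.079 = 3.22 hours

3.22


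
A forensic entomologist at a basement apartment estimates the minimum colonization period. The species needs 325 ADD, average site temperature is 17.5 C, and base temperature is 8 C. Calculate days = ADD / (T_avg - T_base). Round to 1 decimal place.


Insect development time:
Effective temperature = avg_temp - T_base = 17.5 - 8 = 9.5 C
Days = ADD / effective_temp = 325 / 9.5 = 34.2 days

34.2


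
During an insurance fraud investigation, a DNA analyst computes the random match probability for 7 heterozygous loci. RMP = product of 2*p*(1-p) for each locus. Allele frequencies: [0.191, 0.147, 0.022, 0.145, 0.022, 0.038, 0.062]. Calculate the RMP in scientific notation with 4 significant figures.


Computing RMP for 7 loci:
Locus 1: 2 * 0.191 * 0.809 = 0.309038
Locus 2: 2 * 0.147 * 0.853 = 0.250782
Locus 3: 2 * 0.022 * 0.978 = 0.043032
Locus 4: 2 * 0.145 * 0.855 = 0.24795
Locus 5: 2 * 0.022 * 0.978 = 0.043032
Locus 6: 2 * 0.038 * 0.962 = 0.073112
Locus 7: 2 * 0.062 * 0.938 = 0.116312
RMP = 3.026e-07

3.026e-07


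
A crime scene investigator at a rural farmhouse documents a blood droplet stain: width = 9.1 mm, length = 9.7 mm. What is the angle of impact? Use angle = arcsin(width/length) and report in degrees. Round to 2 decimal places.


Blood spatter impact angle calculation:
width / length = 9.1 / 9.7 = 0.938144
angle = arcsin(0.938144)
angle = 69.74 degrees

69.74


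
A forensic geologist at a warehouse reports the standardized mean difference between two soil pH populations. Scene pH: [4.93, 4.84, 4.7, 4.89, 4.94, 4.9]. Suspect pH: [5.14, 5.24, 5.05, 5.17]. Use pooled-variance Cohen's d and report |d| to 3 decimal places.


Pooled-variance Cohen's d for soil pH comparison:
Scene mean = 29.2 / 6 = 4.866667
Suspect mean = 20.6 / 4 = 5.15
Scene sample variance s_s^2 = 0.007907
Suspect sample variance s_c^2 = 0.0062
Pooled variance = ((n_s-1)*s_s^2 + (n_c-1)*s_c^2) / (n_s + n_c - 2) = 0.007267
Pooled SD = sqrt(0.007267) = 0.085247
Mean difference = -0.283333
|d| = |-0.283333| / 0.085247 = 3.324

3.324


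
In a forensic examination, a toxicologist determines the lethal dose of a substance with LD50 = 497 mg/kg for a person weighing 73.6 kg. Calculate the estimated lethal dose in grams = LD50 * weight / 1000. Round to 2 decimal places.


Lethal dose calculation:
Lethal dose = LD50 * body_weight / 1000
= 497 * 73.6 / 1000
= 36579.2 / 1000
= 36.58 g

36.58


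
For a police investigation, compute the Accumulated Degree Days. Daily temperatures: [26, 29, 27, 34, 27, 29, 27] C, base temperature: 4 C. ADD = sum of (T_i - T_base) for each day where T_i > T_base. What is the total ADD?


Computing ADD day by day:
Day 1: max(0, 26 - 4) = 22
Day 2: max(0, 29 - 4) = 25
Day 3: max(0, 27 - 4) = 23
Day 4: max(0, 34 - 4) = 30
Day 5: max(0, 27 - 4) = 23
Day 6: max(0, 29 - 4) = 25
Day 7: max(0, 27 - 4) = 23
Total ADD = 171

171


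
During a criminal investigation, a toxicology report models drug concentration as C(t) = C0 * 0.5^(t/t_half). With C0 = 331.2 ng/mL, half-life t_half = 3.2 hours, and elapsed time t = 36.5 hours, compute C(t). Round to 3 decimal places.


Drug concentration decay:
Number of half-lives = t / t_half = 36.5 / 3.2 = 11.40625
Decay factor = 0.5^11.40625 = 0.00036845
C(t) = 331.2 * 0.00036845 = 0.122 ng/mL

0.122


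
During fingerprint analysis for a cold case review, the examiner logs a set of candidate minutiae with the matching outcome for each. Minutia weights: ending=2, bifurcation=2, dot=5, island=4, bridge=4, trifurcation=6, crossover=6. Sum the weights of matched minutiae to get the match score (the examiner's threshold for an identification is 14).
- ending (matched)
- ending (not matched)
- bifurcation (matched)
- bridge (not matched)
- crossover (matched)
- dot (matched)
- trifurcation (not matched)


Weighted minutiae match score:
  ending: matched, +2 (running total 2)
  ending: not matched, +0
  bifurcation: matched, +2 (running total 4)
  bridge: not matched, +0
  crossover: matched, +6 (running total 10)
  dot: matched, +5 (running total 15)
  trifurcation: not matched, +0
Total score = 15
Threshold = 14; verdict = identification

15


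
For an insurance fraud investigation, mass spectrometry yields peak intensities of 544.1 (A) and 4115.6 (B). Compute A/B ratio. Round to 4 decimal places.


Spectral peak ratio:
Peak A = 544.1 counts
Peak B = 4115.6 counts
Ratio = 544.1 / 4115.6 = 0.1322

0.1322


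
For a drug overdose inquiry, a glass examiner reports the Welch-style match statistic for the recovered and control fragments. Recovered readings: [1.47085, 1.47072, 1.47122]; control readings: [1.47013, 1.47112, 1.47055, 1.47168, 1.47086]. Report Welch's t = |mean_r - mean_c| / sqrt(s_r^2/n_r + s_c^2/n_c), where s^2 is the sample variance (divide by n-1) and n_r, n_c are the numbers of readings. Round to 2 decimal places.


Welch's t-criterion for glass RI comparison:
Recovered mean = sum / n_r = 4.41279 / 3 = 1.47093
Control mean = sum / n_c = 7.35434 / 5 = 1.470868
Recovered sample variance s_r^2 = 6.73e-08
Control sample variance s_c^2 = 3.4217e-07
Welch SE (unpooled) = sqrt(s_r^2/n_r + s_c^2/n_c) = sqrt(2.24333e-08 + 6.8434e-08) = sqrt(9.08673e-08) = 0.000301442
|mean_r - mean_c| = 6.2e-05
t = 6.2e-05 / 0.000301442 = 0.21

0.21


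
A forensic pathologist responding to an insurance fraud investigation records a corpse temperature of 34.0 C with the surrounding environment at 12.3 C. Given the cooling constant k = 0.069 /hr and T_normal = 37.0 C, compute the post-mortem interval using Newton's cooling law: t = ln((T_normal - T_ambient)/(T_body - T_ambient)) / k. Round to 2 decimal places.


Using Newton's law of cooling:
t = ln((T_normal - T_ambient) / (T_body - T_ambient)) / k
T_normal - T_ambient = 24.7
T_body - T_ambient = 21.7
Ratio = 1.138249
ln(ratio) = 0.129491
t = 0.129491 / 0.069 = 1.88 hours

1.88


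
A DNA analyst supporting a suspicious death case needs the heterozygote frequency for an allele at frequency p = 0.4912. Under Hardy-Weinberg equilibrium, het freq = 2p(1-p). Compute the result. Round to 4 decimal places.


Hardy-Weinberg heterozygote frequency:
q = 1 - p = 1 - 0.4912 = 0.5088
2pq = 2 * 0.4912 * 0.5088 = 0.4998

0.4998


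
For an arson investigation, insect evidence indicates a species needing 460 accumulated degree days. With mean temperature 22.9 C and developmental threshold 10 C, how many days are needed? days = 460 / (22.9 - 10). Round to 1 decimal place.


Insect development time:
Effective temperature = avg_temp - T_base = 22.9 - 10 = 12.9 C
Days = ADD / effective_temp = 460 / 12.9 = 35.7 days

35.7


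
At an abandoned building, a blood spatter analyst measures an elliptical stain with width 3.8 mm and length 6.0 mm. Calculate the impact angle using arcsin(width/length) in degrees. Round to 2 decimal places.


Blood spatter impact angle calculation:
width / length = 3.8 / 6.0 = 0.633333
angle = arcsin(0.633333)
angle = 39.30 degrees

39.30


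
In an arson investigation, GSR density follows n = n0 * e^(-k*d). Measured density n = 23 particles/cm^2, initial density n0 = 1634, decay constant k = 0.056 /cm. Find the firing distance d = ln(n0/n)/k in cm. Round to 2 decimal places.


GSR distance calculation:
n0/n = 1634 / 23 = 71.043478
ln(n0/n) = 4.263292
d = 4.263292 / 0.056 = 76.13 cm

76.13


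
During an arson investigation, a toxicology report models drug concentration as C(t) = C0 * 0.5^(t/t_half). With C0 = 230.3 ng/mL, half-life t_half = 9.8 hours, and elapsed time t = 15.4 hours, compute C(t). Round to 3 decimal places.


Drug concentration decay:
Number of half-lives = t / t_half = 15.4 / 9.8 = 1.571429
Decay factor = 0.5^1.571429 = 0.33647495
C(t) = 230.3 * 0.33647495 = 77.490 ng/mL

77.490


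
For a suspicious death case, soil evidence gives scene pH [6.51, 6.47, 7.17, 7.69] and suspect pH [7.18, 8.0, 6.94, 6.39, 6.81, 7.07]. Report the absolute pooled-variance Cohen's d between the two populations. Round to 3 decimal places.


Pooled-variance Cohen's d for soil pH comparison:
Scene mean = 27.84 / 4 = 6.96
Suspect mean = 42.39 / 6 = 7.065
Scene sample variance s_s^2 = 0.339867
Suspect sample variance s_c^2 = 0.28475
Pooled variance = ((n_s-1)*s_s^2 + (n_c-1)*s_c^2) / (n_s + n_c - 2) = 0.305419
Pooled SD = sqrt(0.305419) = 0.552647
Mean difference = -0.105
|d| = |-0.105| / 0.552647 = 0.190

0.190


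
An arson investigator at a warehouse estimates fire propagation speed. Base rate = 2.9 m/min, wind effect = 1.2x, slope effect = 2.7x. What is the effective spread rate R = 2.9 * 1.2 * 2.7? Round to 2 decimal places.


Fire spread rate calculation:
R = R0 * wind_factor * slope_factor
= 2.9 * 1.2 * 2.7
= 3.48 * 2.7
= 9.40 m/min

9.40


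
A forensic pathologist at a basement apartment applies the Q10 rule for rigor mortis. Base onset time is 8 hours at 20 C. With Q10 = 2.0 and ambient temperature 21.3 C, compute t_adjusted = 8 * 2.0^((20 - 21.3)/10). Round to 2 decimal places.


Rigor mortis time adjustment:
Exponent = (T_ref - T_actual) / 10 = (20 - 21.3) / 10 = -0.13
Q10 factor = 2.0^-0.13 = 0.91383
t_adjusted = 8 * 0.91383 = 7.31 hours

7.31


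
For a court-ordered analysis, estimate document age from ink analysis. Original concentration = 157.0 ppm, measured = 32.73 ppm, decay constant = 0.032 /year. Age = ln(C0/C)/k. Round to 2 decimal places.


Document age estimation:
C0/C = 157.0 / 32.73 = 4.796822
ln(C0/C) = 1.567954
t = 1.567954 / 0.032 = 49.00 years

49.00


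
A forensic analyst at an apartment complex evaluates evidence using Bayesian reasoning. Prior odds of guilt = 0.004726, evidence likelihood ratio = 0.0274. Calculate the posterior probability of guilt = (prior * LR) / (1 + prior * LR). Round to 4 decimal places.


Bayesian evidence evaluation:
Posterior odds = prior_odds * LR = 0.004726 * 0.0274 = 0.0001294924
Posterior probability = posterior_odds / (1 + posterior_odds)
= 0.0001294924 / (1 + 0.0001294924)
= 0.0001294924 / 1.0001294924
= 0.0001

0.0001


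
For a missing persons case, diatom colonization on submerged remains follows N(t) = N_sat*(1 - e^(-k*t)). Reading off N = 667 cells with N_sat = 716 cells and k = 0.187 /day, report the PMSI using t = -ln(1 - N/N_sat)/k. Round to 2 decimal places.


PMSI from diatom colonization curve:
N / N_sat = 667 / 716 = 0.931564
1 - N/N_sat = 0.068436
ln(1 - N/N_sat) = -2.681856
t = -ln(1 - N/N_sat) / k = -(-2.681856) / 0.187 = 14.34 days

14.34


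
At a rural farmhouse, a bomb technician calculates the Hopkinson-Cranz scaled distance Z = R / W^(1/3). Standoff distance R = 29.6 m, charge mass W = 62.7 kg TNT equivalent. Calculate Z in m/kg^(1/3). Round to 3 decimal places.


Scaled distance calculation:
W^(1/3) = 62.7^(1/3) = 3.972731
Z = R / W^(1/3) = 29.6 / 3.972731
Z = 7.451 m/kg^(1/3)

7.451


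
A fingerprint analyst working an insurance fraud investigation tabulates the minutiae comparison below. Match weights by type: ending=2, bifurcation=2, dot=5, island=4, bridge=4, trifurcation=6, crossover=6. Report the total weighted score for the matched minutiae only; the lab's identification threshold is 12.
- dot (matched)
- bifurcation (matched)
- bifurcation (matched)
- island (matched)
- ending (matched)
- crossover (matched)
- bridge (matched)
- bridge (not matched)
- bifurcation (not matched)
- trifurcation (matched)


Weighted minutiae match score:
  dot: matched, +5 (running total 5)
  bifurcation: matched, +2 (running total 7)
  bifurcation: matched, +2 (running total 9)
  island: matched, +4 (running total 13)
  ending: matched, +2 (running total 15)
  crossover: matched, +6 (running total 21)
  bridge: matched, +4 (running total 25)
  bridge: not matched, +0
  bifurcation: not matched, +0
  trifurcation: matched, +6 (running total 31)
Total score = 31
Threshold = 12; verdict = identification

31


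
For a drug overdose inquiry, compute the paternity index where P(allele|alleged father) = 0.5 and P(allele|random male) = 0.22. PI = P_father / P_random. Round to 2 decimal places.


Paternity Index calculation:
PI = P(allele|father) / P(allele|random)
PI = 0.5 / 0.22
PI = 2.27

2.27


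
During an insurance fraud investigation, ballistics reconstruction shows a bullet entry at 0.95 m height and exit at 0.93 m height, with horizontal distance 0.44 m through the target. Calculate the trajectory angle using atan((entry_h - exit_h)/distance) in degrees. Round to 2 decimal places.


Bullet trajectory angle:
Height difference = 0.95 - 0.93 = 0.02 m
angle = atan(0.02 / 0.44)
angle = atan(0.045455)
angle = 2.60 degrees

2.60


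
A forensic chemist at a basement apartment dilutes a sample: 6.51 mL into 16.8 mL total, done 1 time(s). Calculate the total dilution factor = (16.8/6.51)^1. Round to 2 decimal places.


Dilution factor calculation:
Single dilution = V_total / V_sample = 16.8 / 6.51 ≈ 2.580645
Number of dilutions = 1
Total DF = (16.8 / 6.51)^1 (full precision, rounded at the end) = 2.58

2.58


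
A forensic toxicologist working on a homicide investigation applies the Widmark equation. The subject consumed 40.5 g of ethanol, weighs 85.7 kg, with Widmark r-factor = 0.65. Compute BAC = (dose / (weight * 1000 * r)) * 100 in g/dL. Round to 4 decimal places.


Applying the Widmark formula:
BAC = (dose_g / (body_wt * 1000 * r)) * 100
Denominator = 85.7 * 1000 * 0.65 = 55705
BAC = (40.5 / 55705) * 100
BAC = 0.0727 g/dL

0.0727


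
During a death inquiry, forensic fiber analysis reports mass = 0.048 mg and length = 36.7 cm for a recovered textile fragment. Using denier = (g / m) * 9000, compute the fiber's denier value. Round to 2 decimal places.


Denier calculation:
Mass in grams = 0.048 mg / 1000 = 0.000048 g
Length in meters = 36.7 cm / 100 = 0.367 m
Linear density = mass / length = 0.000048 / 0.367 = 0.00013079 g/m
Denier = (g/m) * 9000 = 0.00013079 * 9000 = 1.18

1.18


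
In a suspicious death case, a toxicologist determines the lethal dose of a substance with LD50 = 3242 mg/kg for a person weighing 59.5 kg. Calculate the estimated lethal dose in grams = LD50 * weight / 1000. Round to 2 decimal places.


Lethal dose calculation:
Lethal dose = LD50 * body_weight / 1000
= 3242 * 59.5 / 1000
= 192899 / 1000
= 192.90 g

192.90


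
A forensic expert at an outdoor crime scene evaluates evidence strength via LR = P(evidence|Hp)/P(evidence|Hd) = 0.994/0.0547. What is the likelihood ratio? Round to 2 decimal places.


Likelihood ratio calculation:
LR = P(E|Hp) / P(E|Hd)
LR = 0.994 / 0.0547
LR = 18.17

18.17


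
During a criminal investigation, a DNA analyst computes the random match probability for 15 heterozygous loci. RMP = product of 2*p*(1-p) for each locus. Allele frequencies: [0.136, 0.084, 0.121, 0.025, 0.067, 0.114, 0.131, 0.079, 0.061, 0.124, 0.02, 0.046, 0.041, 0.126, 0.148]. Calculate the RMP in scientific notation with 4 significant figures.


Computing RMP for 15 loci:
Locus 1: 2 * 0.136 * 0.864 = 0.235008
Locus 2: 2 * 0.084 * 0.916 = 0.153888
Locus 3: 2 * 0.121 * 0.879 = 0.212718
Locus 4: 2 * 0.025 * 0.975 = 0.04875
Locus 5: 2 * 0.067 * 0.933 = 0.125022
Locus 6: 2 * 0.114 * 0.886 = 0.202008
Locus 7: 2 * 0.131 * 0.869 = 0.227678
Locus 8: 2 * 0.079 * 0.921 = 0.145518
Locus 9: 2 * 0.061 * 0.939 = 0.114558
Locus 10: 2 * 0.124 * 0.876 = 0.217248
Locus 11: 2 * 0.02 * 0.98 = 0.0392
Locus 12: 2 * 0.046 * 0.954 = 0.087768
Locus 13: 2 * 0.041 * 0.959 = 0.078638
Locus 14: 2 * 0.126 * 0.874 = 0.220248
Locus 15: 2 * 0.148 * 0.852 = 0.252192
RMP = 1.174e-13

1.174e-13


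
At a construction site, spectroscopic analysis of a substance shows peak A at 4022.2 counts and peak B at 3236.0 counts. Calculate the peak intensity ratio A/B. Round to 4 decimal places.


Spectral peak ratio:
Peak A = 4022.2 counts
Peak B = 3236.0 counts
Ratio = 4022.2 / 3236.0 = 1.2430

1.2430


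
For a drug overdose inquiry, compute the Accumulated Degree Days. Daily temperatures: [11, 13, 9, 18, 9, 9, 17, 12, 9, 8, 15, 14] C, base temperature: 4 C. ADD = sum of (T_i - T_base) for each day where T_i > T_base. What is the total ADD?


Computing ADD day by day:
Day 1: max(0, 11 - 4) = 7
Day 2: max(0, 13 - 4) = 9
Day 3: max(0, 9 - 4) = 5
Day 4: max(0, 18 - 4) = 14
Day 5: max(0, 9 - 4) = 5
Day 6: max(0, 9 - 4) = 5
Day 7: max(0, 17 - 4) = 13
Day 8: max(0, 12 - 4) = 8
Day 9: max(0, 9 - 4) = 5
Day 10: max(0, 8 - 4) = 4
Day 11: max(0, 15 - 4) = 11
Day 12: max(0, 14 - 4) = 10
Total ADD = 96

96


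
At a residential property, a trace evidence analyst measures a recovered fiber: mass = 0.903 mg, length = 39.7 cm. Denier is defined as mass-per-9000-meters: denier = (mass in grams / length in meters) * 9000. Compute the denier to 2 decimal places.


Denier calculation:
Mass in grams = 0.903 mg / 1000 = 0.000903 g
Length in meters = 39.7 cm / 100 = 0.397 m
Linear density = mass / length = 0.000903 / 0.397 = 0.00227456 g/m
Denier = (g/m) * 9000 = 0.00227456 * 9000 = 20.47

20.47


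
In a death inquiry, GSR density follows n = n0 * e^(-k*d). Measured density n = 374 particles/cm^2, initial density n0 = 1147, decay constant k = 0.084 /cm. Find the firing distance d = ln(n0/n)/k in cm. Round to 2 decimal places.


GSR distance calculation:
n0/n = 1147 / 374 = 3.066845
ln(n0/n) = 1.120649
d = 1.120649 / 0.084 = 13.34 cm

13.34


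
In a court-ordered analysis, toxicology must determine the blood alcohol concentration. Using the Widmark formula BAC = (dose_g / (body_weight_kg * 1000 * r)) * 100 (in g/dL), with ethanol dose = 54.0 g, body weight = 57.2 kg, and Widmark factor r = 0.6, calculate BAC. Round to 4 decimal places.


Applying the Widmark formula:
BAC = (dose_g / (body_wt * 1000 * r)) * 100
Denominator = 57.2 * 1000 * 0.6 = 34320
BAC = (54.0 / 34320) * 100
BAC = 0.1573 g/dL

0.1573


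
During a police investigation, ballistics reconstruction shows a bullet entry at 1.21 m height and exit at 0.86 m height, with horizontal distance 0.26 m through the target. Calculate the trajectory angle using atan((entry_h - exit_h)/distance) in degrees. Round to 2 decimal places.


Bullet trajectory angle:
Height difference = 1.21 - 0.86 = 0.35 m
angle = atan(0.35 / 0.26)
angle = atan(1.346154)
angle = 53.39 degrees

53.39


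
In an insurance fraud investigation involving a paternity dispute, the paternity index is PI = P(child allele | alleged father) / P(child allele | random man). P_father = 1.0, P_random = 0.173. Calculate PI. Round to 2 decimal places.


Paternity Index calculation:
PI = P(allele|father) / P(allele|random)
PI = 1.0 / 0.173
PI = 5.78

5.78


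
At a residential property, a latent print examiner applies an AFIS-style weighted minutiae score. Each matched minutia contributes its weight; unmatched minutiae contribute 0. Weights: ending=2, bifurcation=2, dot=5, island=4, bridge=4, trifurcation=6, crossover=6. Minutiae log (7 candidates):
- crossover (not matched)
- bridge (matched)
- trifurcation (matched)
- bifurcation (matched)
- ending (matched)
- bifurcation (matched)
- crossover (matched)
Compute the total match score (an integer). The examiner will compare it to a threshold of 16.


Weighted minutiae match score:
  crossover: not matched, +0
  bridge: matched, +4 (running total 4)
  trifurcation: matched, +6 (running total 10)
  bifurcation: matched, +2 (running total 12)
  ending: matched, +2 (running total 14)
  bifurcation: matched, +2 (running total 16)
  crossover: matched, +6 (running total 22)
Total score = 22
Threshold = 16; verdict = identification

22


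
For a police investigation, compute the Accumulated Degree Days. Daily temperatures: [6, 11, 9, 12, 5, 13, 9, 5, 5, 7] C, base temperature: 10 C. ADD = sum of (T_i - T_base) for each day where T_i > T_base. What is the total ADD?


Computing ADD day by day:
Day 1: max(0, 6 - 10) = 0
Day 2: max(0, 11 - 10) = 1
Day 3: max(0, 9 - 10) = 0
Day 4: max(0, 12 - 10) = 2
Day 5: max(0, 5 - 10) = 0
Day 6: max(0, 13 - 10) = 3
Day 7: max(0, 9 - 10) = 0
Day 8: max(0, 5 - 10) = 0
Day 9: max(0, 5 - 10) = 0
Day 10: max(0, 7 - 10) = 0
Total ADD = 6

6


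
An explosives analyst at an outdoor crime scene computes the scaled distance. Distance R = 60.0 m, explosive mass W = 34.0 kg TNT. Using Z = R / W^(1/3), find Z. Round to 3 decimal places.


Scaled distance calculation:
W^(1/3) = 34.0^(1/3) = 3.239612
Z = R / W^(1/3) = 60.0 / 3.239612
Z = 18.521 m/kg^(1/3)

18.521


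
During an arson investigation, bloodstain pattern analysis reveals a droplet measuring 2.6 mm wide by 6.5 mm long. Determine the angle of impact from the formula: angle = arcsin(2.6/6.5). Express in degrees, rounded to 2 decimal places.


Blood spatter impact angle calculation:
width / length = 2.6 / 6.5 = 0.4
angle = arcsin(0.4)
angle = 23.58 degrees

23.58


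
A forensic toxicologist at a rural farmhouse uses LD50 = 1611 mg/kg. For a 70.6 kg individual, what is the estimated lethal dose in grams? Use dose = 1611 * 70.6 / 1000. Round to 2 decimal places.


Lethal dose calculation:
Lethal dose = LD50 * body_weight / 1000
= 1611 * 70.6 / 1000
= 113736.6 / 1000
= 113.74 g

113.74


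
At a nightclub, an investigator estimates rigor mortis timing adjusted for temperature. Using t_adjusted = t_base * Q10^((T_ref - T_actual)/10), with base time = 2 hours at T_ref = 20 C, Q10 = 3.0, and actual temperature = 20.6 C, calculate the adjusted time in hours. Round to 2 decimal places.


Rigor mortis time adjustment:
Exponent = (T_ref - T_actual) / 10 = (20 - 20.6) / 10 = -0.06
Q10 factor = 3.0^-0.06 = 0.93621
t_adjusted = 2 * 0.93621 = 1.87 hours

1.87


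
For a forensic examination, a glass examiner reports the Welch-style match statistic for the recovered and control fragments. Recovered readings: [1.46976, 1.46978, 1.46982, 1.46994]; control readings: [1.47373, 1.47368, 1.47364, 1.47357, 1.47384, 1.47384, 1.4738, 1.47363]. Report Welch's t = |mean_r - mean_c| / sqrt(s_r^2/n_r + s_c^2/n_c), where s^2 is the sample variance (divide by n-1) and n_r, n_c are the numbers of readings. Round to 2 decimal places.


Welch's t-criterion for glass RI comparison:
Recovered mean = sum / n_r = 5.8793 / 4 = 1.469825
Control mean = sum / n_c = 11.78973 / 8 = 1.4737163
Recovered sample variance s_r^2 = 6.5e-09
Control sample variance s_c^2 = 1.05411e-08
Welch SE (unpooled) = sqrt(s_r^2/n_r + s_c^2/n_c) = sqrt(1.625e-09 + 1.31763e-09) = sqrt(2.94263e-09) = 5.4246e-05
|mean_r - mean_c| = 0.00389125
t = 0.00389125 / 5.4246e-05 = 71.73

71.73


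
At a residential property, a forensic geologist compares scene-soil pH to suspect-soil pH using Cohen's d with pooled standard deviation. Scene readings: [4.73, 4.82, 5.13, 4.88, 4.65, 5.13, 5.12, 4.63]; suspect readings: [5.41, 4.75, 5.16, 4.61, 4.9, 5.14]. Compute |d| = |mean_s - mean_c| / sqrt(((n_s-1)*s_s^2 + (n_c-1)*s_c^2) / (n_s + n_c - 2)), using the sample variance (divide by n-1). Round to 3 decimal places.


Pooled-variance Cohen's d for soil pH comparison:
Scene mean = 39.09 / 8 = 4.88625
Suspect mean = 29.97 / 6 = 4.995
Scene sample variance s_s^2 = 0.046255
Suspect sample variance s_c^2 = 0.08755
Pooled variance = ((n_s-1)*s_s^2 + (n_c-1)*s_c^2) / (n_s + n_c - 2) = 0.063461
Pooled SD = sqrt(0.063461) = 0.251915
Mean difference = -0.10875
|d| = |-0.10875| / 0.251915 = 0.432

0.432


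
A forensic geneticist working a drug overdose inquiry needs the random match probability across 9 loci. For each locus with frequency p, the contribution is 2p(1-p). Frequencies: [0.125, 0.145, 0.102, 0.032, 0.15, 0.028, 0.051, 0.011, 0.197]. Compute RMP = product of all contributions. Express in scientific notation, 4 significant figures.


Computing RMP for 9 loci:
Locus 1: 2 * 0.125 * 0.875 = 0.21875
Locus 2: 2 * 0.145 * 0.855 = 0.24795
Locus 3: 2 * 0.102 * 0.898 = 0.183192
Locus 4: 2 * 0.032 * 0.968 = 0.061952
Locus 5: 2 * 0.15 * 0.85 = 0.255
Locus 6: 2 * 0.028 * 0.972 = 0.054432
Locus 7: 2 * 0.051 * 0.949 = 0.096798
Locus 8: 2 * 0.011 * 0.989 = 0.021758
Locus 9: 2 * 0.197 * 0.803 = 0.316382
RMP = 5.693e-09

5.693e-09


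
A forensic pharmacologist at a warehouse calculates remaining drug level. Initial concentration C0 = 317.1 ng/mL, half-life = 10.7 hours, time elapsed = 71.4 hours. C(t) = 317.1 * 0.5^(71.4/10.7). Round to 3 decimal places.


Drug concentration decay:
Number of half-lives = t / t_half = 71.4 / 10.7 = 6.672897
Decay factor = 0.5^6.672897 = 0.00980072
C(t) = 317.1 * 0.00980072 = 3.108 ng/mL

3.108


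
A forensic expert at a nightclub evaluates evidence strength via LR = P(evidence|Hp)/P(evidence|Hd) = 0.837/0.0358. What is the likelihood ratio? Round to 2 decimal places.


Likelihood ratio calculation:
LR = P(E|Hp) / P(E|Hd)
LR = 0.837 / 0.0358
LR = 23.38

23.38


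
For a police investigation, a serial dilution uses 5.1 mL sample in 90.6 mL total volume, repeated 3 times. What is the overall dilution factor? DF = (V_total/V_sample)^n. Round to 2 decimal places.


Dilution factor calculation:
Single dilution = V_total / V_sample = 90.6 / 5.1 ≈ 17.764706
Number of dilutions = 3
Total DF = (90.6 / 5.1)^3 (full precision, rounded at the end) = 5606.27

5606.27


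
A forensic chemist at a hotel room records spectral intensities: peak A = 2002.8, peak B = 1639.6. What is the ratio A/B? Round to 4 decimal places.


Spectral peak ratio:
Peak A = 2002.8 counts
Peak B = 1639.6 counts
Ratio = 2002.8 / 1639.6 = 1.2215

1.2215


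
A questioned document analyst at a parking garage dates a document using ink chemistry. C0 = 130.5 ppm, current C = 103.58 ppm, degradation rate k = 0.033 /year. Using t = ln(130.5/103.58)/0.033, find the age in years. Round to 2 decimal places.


Document age estimation:
C0/C = 130.5 / 103.58 = 1.259896
ln(C0/C) = 0.231029
t = 0.231029 / 0.033 = 7.00 years

7.00


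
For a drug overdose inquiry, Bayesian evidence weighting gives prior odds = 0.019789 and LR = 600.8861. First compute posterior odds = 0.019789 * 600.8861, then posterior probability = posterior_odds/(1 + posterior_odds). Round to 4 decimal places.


Bayesian evidence evaluation:
Posterior odds = prior_odds * LR = 0.019789 * 600.8861 = 11.89094
Posterior probability = posterior_odds / (1 + posterior_odds)
= 11.89094 / (1 + 11.89094)
= 11.89094 / 12.89094
= 0.9224

0.9224


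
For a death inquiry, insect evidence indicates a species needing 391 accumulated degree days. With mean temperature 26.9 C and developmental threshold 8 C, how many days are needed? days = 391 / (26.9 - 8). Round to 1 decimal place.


Insect development time:
Effective temperature = avg_temp - T_base = 26.9 - 8 = 18.9 C
Days = ADD / effective_temp = 391 / 18.9 = 20.7 days

20.7


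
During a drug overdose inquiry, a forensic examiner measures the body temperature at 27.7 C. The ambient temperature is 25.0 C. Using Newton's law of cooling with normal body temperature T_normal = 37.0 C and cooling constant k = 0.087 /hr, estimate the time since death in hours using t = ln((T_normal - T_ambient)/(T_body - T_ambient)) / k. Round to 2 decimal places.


Using Newton's law of cooling:
t = ln((T_normal - T_ambient) / (T_body - T_ambient)) / k
T_normal - T_ambient = 12.0
T_body - T_ambient = 2.7
Ratio = 4.444444
ln(ratio) = 1.491655
t = 1.491655 / 0.087 = 17.15 hours

17.15


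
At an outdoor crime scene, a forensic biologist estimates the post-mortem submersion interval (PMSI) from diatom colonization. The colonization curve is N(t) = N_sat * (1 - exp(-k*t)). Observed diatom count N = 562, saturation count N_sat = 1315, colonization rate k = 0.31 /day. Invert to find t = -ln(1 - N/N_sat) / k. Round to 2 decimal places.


PMSI from diatom colonization curve:
N / N_sat = 562 / 1315 = 0.427376
1 - N/N_sat = 0.572624
ln(1 - N/N_sat) = -0.557526
t = -ln(1 - N/N_sat) / k = -(-0.557526) / 0.31 = 1.80 days

1.80


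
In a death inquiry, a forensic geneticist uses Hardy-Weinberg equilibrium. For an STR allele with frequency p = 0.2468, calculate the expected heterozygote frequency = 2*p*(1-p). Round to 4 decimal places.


Hardy-Weinberg heterozygote frequency:
q = 1 - p = 1 - 0.2468 = 0.7532
2pq = 2 * 0.2468 * 0.7532 = 0.3718

0.3718


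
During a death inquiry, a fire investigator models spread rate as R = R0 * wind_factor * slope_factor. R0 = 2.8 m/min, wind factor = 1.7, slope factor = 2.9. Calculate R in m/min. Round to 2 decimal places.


Fire spread rate calculation:
R = R0 * wind_factor * slope_factor
= 2.8 * 1.7 * 2.9
= 4.76 * 2.9
= 13.80 m/min

13.80


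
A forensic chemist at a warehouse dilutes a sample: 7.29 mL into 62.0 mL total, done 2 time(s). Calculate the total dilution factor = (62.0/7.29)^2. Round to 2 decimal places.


Dilution factor calculation:
Single dilution = V_total / V_sample = 62.0 / 7.29 ≈ 8.504801
Number of dilutions = 2
Total DF = (62.0 / 7.29)^2 (full precision, rounded at the end) = 72.33

72.33


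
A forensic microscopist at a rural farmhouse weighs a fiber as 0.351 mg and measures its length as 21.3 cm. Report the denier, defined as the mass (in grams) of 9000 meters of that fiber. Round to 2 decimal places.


Denier calculation:
Mass in grams = 0.351 mg / 1000 = 0.000351 g
Length in meters = 21.3 cm / 100 = 0.213 m
Linear density = mass / length = 0.000351 / 0.213 = 0.00164789 g/m
Denier = (g/m) * 9000 = 0.00164789 * 9000 = 14.83

14.83


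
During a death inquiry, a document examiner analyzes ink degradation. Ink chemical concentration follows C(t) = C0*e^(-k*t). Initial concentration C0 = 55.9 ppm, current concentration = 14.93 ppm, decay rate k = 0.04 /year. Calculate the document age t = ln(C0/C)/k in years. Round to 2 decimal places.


Document age estimation:
C0/C = 55.9 / 14.93 = 3.744139
ln(C0/C) = 1.320192
t = 1.320192 / 0.04 = 33.00 years

33.00


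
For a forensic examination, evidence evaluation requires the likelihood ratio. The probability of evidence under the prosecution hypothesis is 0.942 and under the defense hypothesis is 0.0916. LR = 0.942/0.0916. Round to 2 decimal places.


Likelihood ratio calculation:
LR = P(E|Hp) / P(E|Hd)
LR = 0.942 / 0.0916
LR = 10.28

10.28


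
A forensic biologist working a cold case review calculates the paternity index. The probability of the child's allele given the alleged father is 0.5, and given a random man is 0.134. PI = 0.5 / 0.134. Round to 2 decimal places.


Paternity Index calculation:
PI = P(allele|father) / P(allele|random)
PI = 0.5 / 0.134
PI = 3.73

3.73


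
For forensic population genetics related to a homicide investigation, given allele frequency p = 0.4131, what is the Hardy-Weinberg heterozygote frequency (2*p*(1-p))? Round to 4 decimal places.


Hardy-Weinberg heterozygote frequency:
q = 1 - p = 1 - 0.4131 = 0.5869
2pq = 2 * 0.4131 * 0.5869 = 0.4849

0.4849


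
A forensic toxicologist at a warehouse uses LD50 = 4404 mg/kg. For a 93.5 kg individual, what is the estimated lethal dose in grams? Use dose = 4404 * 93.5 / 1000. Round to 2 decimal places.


Lethal dose calculation:
Lethal dose = LD50 * body_weight / 1000
= 4404 * 93.5 / 1000
= 411774 / 1000
= 411.77 g

411.77


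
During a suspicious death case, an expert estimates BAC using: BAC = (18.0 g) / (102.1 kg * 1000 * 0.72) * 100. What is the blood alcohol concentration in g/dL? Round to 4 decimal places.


Applying the Widmark formula:
BAC = (dose_g / (body_wt * 1000 * r)) * 100
Denominator = 102.1 * 1000 * 0.72 = 73512
BAC = (18.0 / 73512) * 100
BAC = 0.0245 g/dL

0.0245
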